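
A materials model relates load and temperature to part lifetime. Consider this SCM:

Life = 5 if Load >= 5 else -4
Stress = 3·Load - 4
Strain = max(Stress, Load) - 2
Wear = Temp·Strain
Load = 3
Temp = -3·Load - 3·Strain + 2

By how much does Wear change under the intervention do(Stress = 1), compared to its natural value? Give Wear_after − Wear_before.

38

do(Stress=1) replaces the equation Stress = 3·Load - 4 with the constant Stress = 1.
Strain = max(Stress, Load) - 2  [with Stress=1, Load=3]  = 1
Temp = -3·Load - 3·Strain + 2  [with Load=3, Strain=1]  = -10
Wear = Temp·Strain  [with Temp=-10, Strain=1]  = -10
Without intervention: Stress = 3·Load - 4  [with Load=3]  = 5; Strain = max(Stress, Load) - 2  [with Stress=5, Load=3]  = 3; Temp = -3·Load - 3·Strain + 2  [with Load=3, Strain=3]  = -16; Wear = Temp·Strain  [with Temp=-16, Strain=3]  = -48.
Change = -10 − (-48) = 38.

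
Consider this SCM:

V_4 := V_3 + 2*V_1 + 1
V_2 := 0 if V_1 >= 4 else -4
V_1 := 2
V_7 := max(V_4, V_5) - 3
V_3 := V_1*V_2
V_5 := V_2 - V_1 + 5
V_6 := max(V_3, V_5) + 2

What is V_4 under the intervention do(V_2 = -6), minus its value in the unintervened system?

Under do(V_2=-6), the mechanism V_2 := 0 if V_1 >= 4 else -4 is discarded; V_2 is fixed at -6.
V_3 = V_1*V_2  [with V_1=2, V_2=-6]  = -12
V_4 = V_3 + 2*V_1 + 1  [with V_3=-12, V_1=2]  = -7
Without intervention: V_2 = 0 if V_1 >= 4 else -4  [with V_1=2]  = -4; V_3 = V_1*V_2  [with V_1=2, V_2=-4]  = -8; V_4 = V_3 + 2*V_1 + 1  [with V_3=-8, V_1=2]  = -3.
Change = -7 − (-3) = -4.

-4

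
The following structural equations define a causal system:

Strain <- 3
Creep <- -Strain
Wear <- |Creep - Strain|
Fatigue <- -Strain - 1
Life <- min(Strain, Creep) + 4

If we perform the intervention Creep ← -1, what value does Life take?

do(Creep=-1) replaces the equation Creep <- -Strain with the constant Creep = -1.
Life = min(Strain, Creep) + 4  [with Strain=3, Creep=-1]  = 3

3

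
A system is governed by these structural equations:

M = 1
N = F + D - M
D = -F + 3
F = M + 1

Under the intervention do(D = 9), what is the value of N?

10

The intervention breaks the incoming arrows to D: D = -F + 3 no longer applies, and D = 9.
F = M + 1  [with M=1]  = 2
N = F + D - M  [with F=2, D=9, M=1]  = 10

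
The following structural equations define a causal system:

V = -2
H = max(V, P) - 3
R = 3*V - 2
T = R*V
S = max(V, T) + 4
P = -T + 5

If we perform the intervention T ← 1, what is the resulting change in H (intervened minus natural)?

do(T=1) replaces the equation T = R*V with the constant T = 1.
P = -T + 5  [with T=1]  = 4
H = max(V, P) - 3  [with V=-2, P=4]  = 1
Without intervention: R = 3*V - 2  [with V=-2]  = -8; T = R*V  [with R=-8, V=-2]  = 16; P = -T + 5  [with T=16]  = -11; H = max(V, P) - 3  [with V=-2, P=-11]  = -5.
Change = 1 − (-5) = 6.

6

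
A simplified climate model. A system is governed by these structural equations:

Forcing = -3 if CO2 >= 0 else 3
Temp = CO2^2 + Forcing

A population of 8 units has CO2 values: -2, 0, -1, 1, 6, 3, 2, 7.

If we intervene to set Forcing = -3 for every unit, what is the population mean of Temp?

10

Every unit gets Forcing=-3 under the intervention. Temp values become 1, -3, -2, -2, 33, 6, 1, 46; E[Temp|do(Forcing=-3)] = 10.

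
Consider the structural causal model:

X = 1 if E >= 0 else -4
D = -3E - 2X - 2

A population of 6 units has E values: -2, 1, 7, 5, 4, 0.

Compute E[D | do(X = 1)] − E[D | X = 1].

2.7

The intervention sets X=1 in all 6 units regardless of E. Recomputing D per unit gives 2, -7, -25, -19, -16, -4; average -11.5.
Observing X=1 restricts to units where X's equation naturally yields 1: E ∈ {1, 7, 5, 4, 0}. In that subpopulation D = -7, -25, -19, -16, -4, mean -14.2.
Difference = -11.5 − (-14.2) = 2.7.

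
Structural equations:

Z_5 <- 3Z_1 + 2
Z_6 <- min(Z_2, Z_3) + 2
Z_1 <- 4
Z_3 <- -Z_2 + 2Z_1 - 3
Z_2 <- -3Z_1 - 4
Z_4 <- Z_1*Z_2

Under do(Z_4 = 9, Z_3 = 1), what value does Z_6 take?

-14

The joint intervention fixes Z_4 = 9, Z_3 = 1, removing each variable's own equation.
Z_2 = -3Z_1 - 4  [with Z_1=4]  = -16
Z_6 = min(Z_2, Z_3) + 2  [with Z_2=-16, Z_3=1]  = -14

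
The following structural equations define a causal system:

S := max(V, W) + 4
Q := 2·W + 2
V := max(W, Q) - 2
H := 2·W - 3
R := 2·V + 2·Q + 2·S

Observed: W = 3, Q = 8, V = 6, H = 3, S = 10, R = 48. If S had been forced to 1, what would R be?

The intervention breaks the incoming arrows to S: S := max(V, W) + 4 no longer applies, and S = 1.
Q = 2·W + 2  [with W=3]  = 8
V = max(W, Q) - 2  [with W=3, Q=8]  = 6
R = 2·V + 2·Q + 2·S  [with V=6, Q=8, S=1]  = 30

30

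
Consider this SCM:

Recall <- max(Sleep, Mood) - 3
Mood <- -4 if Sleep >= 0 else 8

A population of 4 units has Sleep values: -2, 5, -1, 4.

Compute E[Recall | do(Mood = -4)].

The intervention sets Mood=-4 in all 4 units regardless of Sleep. Recomputing Recall per unit gives -5, 2, -4, 1; average -1.5.

-1.5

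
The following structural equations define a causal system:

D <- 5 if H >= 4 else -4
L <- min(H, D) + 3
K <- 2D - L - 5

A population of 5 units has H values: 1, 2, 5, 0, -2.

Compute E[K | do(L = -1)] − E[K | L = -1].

3.6

Every unit gets L=-1 under the intervention. K values become -12, -12, 6, -12, -12; E[K|do(L=-1)] = -8.4.
Conditioning on L=-1 selects the 4 unit(s) with H ∈ {1, 2, 0, -2}. Their K values: -12, -12, -12, -12. Mean = -12.
Difference = -8.4 − (-12) = 3.6.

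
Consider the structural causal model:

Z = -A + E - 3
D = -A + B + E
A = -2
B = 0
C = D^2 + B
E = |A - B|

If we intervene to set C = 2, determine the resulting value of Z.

do(C=2) replaces the equation C = D^2 + B with the constant C = 2.
No directed path runs from C to Z, so Z keeps its natural value.
E = |A - B|  [with A=-2, B=0]  = 2
Z = -A + E - 3  [with A=-2, E=2]  = 1

1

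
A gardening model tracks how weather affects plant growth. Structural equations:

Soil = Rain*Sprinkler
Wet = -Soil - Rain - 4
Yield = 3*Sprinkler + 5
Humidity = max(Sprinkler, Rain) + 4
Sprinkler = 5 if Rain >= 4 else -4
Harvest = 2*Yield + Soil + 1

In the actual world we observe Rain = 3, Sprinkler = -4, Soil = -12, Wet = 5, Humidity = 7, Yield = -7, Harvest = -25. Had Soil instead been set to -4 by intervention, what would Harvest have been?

-17

The intervention breaks the incoming arrows to Soil: Soil = Rain*Sprinkler no longer applies, and Soil = -4.
Sprinkler = 5 if Rain >= 4 else -4  [with Rain=3]  = -4
Yield = 3*Sprinkler + 5  [with Sprinkler=-4]  = -7
Harvest = 2*Yield + Soil + 1  [with Yield=-7, Soil=-4]  = -17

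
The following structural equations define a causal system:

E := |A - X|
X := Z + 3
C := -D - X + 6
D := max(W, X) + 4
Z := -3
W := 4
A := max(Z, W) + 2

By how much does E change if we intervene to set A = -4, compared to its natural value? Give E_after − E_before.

The intervention breaks the incoming arrows to A: A := max(Z, W) + 2 no longer applies, and A = -4.
X = Z + 3  [with Z=-3]  = 0
E = |A - X|  [with A=-4, X=0]  = 4
Without intervention: A = max(Z, W) + 2  [with Z=-3, W=4]  = 6; X = Z + 3  [with Z=-3]  = 0; E = |A - X|  [with A=6, X=0]  = 6.
Change = 4 − 6 = -2.

-2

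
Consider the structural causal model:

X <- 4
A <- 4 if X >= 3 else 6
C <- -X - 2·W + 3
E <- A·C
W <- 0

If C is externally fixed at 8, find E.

32

do(C=8) replaces the equation C <- -X - 2·W + 3 with the constant C = 8.
A = 4 if X >= 3 else 6  [with X=4]  = 4
E = A·C  [with A=4, C=8]  = 32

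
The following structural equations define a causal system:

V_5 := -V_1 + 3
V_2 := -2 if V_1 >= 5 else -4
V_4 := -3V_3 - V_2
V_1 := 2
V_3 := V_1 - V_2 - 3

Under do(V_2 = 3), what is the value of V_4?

Under do(V_2=3), the mechanism V_2 := -2 if V_1 >= 5 else -4 is discarded; V_2 is fixed at 3.
V_3 = V_1 - V_2 - 3  [with V_1=2, V_2=3]  = -4
V_4 = -3V_3 - V_2  [with V_3=-4, V_2=3]  = 9

9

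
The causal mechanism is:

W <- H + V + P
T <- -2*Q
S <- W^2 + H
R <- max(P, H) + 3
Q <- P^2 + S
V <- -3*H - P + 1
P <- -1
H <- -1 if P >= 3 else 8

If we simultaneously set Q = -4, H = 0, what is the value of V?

Under do(Q = -4, H = 0), each intervened variable's structural equation is replaced by its fixed value.
V = -3*H - P + 1  [with H=0, P=-1]  = 2

2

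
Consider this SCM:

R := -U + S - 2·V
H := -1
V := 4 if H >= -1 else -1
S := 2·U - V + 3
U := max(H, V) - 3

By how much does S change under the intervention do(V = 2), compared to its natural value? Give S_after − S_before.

Under do(V=2), the mechanism V := 4 if H >= -1 else -1 is discarded; V is fixed at 2.
U = max(H, V) - 3  [with H=-1, V=2]  = -1
S = 2·U - V + 3  [with U=-1, V=2]  = -1
Without intervention: V = 4 if H >= -1 else -1  [with H=-1]  = 4; U = max(H, V) - 3  [with H=-1, V=4]  = 1; S = 2·U - V + 3  [with U=1, V=4]  = 1.
Change = -1 − 1 = -2.

-2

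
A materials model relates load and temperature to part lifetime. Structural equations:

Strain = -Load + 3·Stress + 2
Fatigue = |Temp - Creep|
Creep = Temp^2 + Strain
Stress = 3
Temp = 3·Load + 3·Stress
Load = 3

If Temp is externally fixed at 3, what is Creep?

Intervening sets Temp = 3 and removes its equation (Temp = 3·Load + 3·Stress).
Strain = -Load + 3·Stress + 2  [with Load=3, Stress=3]  = 8
Creep = Temp^2 + Strain  [with Temp=3, Strain=8]  = 17

17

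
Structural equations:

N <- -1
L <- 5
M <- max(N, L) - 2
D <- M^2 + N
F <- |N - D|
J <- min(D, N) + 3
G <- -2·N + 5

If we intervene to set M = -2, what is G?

The intervention breaks the incoming arrows to M: M <- max(N, L) - 2 no longer applies, and M = -2.
G is not downstream of the intervention, so its value is determined by the original equations.
G = -2·N + 5  [with N=-1]  = 7

7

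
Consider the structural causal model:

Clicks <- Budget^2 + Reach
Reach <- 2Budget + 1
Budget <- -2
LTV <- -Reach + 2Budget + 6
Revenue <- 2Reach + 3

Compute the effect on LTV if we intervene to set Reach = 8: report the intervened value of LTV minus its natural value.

-11

do(Reach=8) replaces the equation Reach <- 2Budget + 1 with the constant Reach = 8.
LTV = -Reach + 2Budget + 6  [with Reach=8, Budget=-2]  = -6
Without intervention: Reach = 2Budget + 1  [with Budget=-2]  = -3; LTV = -Reach + 2Budget + 6  [with Reach=-3, Budget=-2]  = 5.
Change = -6 − 5 = -11.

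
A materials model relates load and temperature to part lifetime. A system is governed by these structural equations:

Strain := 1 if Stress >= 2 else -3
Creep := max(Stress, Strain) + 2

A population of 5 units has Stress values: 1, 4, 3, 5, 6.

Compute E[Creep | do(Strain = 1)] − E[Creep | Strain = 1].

-0.7

do(Strain=1) breaks Strain's dependence on Stress. With Strain=1 fixed, Creep across the units is 3, 6, 5, 7, 8, mean 5.8.
Observing Strain=1 restricts to units where Strain's equation naturally yields 1: Stress ∈ {4, 3, 5, 6}. In that subpopulation Creep = 6, 5, 7, 8, mean 6.5.
Difference = 5.8 − 6.5 = -0.7.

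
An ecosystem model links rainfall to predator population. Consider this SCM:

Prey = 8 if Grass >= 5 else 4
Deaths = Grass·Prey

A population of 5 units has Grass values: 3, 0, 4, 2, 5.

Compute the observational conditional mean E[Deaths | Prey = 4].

Conditioning on Prey=4 selects the 4 unit(s) with Grass ∈ {3, 0, 4, 2}. Their Deaths values: 12, 0, 16, 8. Mean = 9.

9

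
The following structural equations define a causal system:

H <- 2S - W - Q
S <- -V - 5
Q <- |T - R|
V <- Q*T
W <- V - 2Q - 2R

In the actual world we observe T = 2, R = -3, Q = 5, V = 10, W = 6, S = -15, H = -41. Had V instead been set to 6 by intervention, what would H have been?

The intervention breaks the incoming arrows to V: V <- Q*T no longer applies, and V = 6.
Q = |T - R|  [with T=2, R=-3]  = 5
W = V - 2Q - 2R  [with V=6, Q=5, R=-3]  = 2
S = -V - 5  [with V=6]  = -11
H = 2S - W - Q  [with S=-11, W=2, Q=5]  = -29

-29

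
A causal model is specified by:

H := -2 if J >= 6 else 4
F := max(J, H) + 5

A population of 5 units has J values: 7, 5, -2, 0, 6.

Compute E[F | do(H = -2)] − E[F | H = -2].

-3.3

The intervention sets H=-2 in all 5 units regardless of J. Recomputing F per unit gives 12, 10, 3, 5, 11; average 8.2.
E[F|H=-2] averages over only the 2 units with H=-2 (J = 7, 6): F = 12, 11, mean 11.5.
Difference = 8.2 − 11.5 = -3.3.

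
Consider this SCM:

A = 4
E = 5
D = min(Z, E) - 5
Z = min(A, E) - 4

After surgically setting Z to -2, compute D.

The intervention breaks the incoming arrows to Z: Z = min(A, E) - 4 no longer applies, and Z = -2.
D = min(Z, E) - 5  [with Z=-2, E=5]  = -7

-7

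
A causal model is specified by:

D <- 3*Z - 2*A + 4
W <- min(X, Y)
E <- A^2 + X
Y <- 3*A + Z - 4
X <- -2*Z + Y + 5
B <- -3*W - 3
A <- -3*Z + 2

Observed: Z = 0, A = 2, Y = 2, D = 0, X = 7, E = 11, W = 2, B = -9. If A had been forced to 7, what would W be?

Under do(A=7), the mechanism A <- -3*Z + 2 is discarded; A is fixed at 7.
Y = 3*A + Z - 4  [with A=7, Z=0]  = 17
X = -2*Z + Y + 5  [with Z=0, Y=17]  = 22
W = min(X, Y)  [with X=22, Y=17]  = 17

17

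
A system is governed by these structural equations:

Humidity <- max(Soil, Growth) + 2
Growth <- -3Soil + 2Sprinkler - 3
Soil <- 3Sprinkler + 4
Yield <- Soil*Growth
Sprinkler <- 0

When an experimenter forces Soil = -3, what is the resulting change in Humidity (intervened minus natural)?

2

Under do(Soil=-3), the mechanism Soil <- 3Sprinkler + 4 is discarded; Soil is fixed at -3.
Growth = -3Soil + 2Sprinkler - 3  [with Soil=-3, Sprinkler=0]  = 6
Humidity = max(Soil, Growth) + 2  [with Soil=-3, Growth=6]  = 8
Without intervention: Soil = 3Sprinkler + 4  [with Sprinkler=0]  = 4; Growth = -3Soil + 2Sprinkler - 3  [with Soil=4, Sprinkler=0]  = -15; Humidity = max(Soil, Growth) + 2  [with Soil=4, Growth=-15]  = 6.
Change = 8 − 6 = 2.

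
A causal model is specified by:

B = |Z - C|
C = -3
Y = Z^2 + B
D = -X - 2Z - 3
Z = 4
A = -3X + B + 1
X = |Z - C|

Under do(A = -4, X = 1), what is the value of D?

The joint intervention fixes A = -4, X = 1, removing each variable's own equation.
D = -X - 2Z - 3  [with X=1, Z=4]  = -12

-12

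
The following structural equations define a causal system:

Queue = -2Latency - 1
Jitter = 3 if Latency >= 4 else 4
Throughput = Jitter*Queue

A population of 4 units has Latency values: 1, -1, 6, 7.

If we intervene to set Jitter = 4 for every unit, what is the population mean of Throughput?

-30

Under do(Jitter=4), Jitter's equation is replaced by Jitter=4 for every unit. Per-unit Throughput: -12, 4, -52, -60. Mean = -30.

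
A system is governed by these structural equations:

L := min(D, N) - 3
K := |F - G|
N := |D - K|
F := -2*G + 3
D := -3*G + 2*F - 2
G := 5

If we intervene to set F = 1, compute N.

do(F=1) replaces the equation F := -2*G + 3 with the constant F = 1.
D = -3*G + 2*F - 2  [with G=5, F=1]  = -15
K = |F - G|  [with F=1, G=5]  = 4
N = |D - K|  [with D=-15, K=4]  = 19

19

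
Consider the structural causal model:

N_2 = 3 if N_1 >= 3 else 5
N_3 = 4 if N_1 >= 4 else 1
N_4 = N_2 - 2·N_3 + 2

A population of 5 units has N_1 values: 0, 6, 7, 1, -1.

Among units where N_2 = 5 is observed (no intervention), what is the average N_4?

Observing N_2=5 restricts to units where N_2's equation naturally yields 5: N_1 ∈ {0, 1, -1}. In that subpopulation N_4 = 5, 5, 5, mean 5.

5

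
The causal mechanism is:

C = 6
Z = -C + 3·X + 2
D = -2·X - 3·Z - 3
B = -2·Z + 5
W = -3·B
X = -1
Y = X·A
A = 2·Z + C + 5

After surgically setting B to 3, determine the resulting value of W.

-9

Intervening sets B = 3 and removes its equation (B = -2·Z + 5).
W = -3·B  [with B=3]  = -9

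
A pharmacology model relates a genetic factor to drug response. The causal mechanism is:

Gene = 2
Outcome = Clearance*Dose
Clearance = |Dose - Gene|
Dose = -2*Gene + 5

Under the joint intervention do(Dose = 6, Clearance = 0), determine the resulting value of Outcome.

0

Setting Dose = 6, Clearance = 0 by intervention discards those variables' equations.
Outcome = Clearance*Dose  [with Clearance=0, Dose=6]  = 0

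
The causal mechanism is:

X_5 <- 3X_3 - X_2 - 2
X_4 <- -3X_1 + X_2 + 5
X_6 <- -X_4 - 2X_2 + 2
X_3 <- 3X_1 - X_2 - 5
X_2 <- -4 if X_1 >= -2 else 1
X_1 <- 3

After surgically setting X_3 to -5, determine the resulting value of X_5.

-13

do(X_3=-5) replaces the equation X_3 <- 3X_1 - X_2 - 5 with the constant X_3 = -5.
X_2 = -4 if X_1 >= -2 else 1  [with X_1=3]  = -4
X_5 = 3X_3 - X_2 - 2  [with X_3=-5, X_2=-4]  = -13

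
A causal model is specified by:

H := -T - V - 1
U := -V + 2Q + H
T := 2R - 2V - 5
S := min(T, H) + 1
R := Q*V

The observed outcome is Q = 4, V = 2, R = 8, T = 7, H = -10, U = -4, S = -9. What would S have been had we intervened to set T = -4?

The intervention breaks the incoming arrows to T: T := 2R - 2V - 5 no longer applies, and T = -4.
H = -T - V - 1  [with T=-4, V=2]  = 1
S = min(T, H) + 1  [with T=-4, H=1]  = -3

-3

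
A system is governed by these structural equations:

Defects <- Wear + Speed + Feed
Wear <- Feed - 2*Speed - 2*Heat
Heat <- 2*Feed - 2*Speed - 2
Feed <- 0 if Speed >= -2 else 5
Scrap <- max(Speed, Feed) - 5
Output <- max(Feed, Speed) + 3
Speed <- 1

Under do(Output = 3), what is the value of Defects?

The intervention breaks the incoming arrows to Output: Output <- max(Feed, Speed) + 3 no longer applies, and Output = 3.
Defects is not downstream of the intervention, so its value is determined by the original equations.
Feed = 0 if Speed >= -2 else 5  [with Speed=1]  = 0
Heat = 2*Feed - 2*Speed - 2  [with Feed=0, Speed=1]  = -4
Wear = Feed - 2*Speed - 2*Heat  [with Feed=0, Speed=1, Heat=-4]  = 6
Defects = Wear + Speed + Feed  [with Wear=6, Speed=1, Feed=0]  = 7

7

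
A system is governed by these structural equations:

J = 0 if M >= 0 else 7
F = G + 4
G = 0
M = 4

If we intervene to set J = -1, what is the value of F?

The intervention breaks the incoming arrows to J: J = 0 if M >= 0 else 7 no longer applies, and J = -1.
F is not downstream of the intervention, so its value is determined by the original equations.
F = G + 4  [with G=0]  = 4

4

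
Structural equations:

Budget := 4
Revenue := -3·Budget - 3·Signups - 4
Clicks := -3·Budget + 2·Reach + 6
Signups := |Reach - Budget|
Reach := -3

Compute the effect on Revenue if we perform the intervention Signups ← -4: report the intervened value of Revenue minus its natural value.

Intervening sets Signups = -4 and removes its equation (Signups := |Reach - Budget|).
Revenue = -3·Budget - 3·Signups - 4  [with Budget=4, Signups=-4]  = -4
Without intervention: Signups = |Reach - Budget|  [with Reach=-3, Budget=4]  = 7; Revenue = -3·Budget - 3·Signups - 4  [with Budget=4, Signups=7]  = -37.
Change = -4 − (-37) = 33.

33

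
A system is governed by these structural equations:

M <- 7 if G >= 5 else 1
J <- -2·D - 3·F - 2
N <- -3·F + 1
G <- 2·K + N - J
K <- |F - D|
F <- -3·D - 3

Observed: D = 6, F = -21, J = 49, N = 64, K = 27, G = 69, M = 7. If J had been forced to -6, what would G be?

The intervention breaks the incoming arrows to J: J <- -2·D - 3·F - 2 no longer applies, and J = -6.
F = -3·D - 3  [with D=6]  = -21
N = -3·F + 1  [with F=-21]  = 64
K = |F - D|  [with F=-21, D=6]  = 27
G = 2·K + N - J  [with K=27, N=64, J=-6]  = 124

124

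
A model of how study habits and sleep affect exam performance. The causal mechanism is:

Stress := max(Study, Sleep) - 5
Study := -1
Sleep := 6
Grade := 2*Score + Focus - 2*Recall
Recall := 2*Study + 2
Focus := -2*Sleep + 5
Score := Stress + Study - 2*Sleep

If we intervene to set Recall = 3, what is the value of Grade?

Intervening sets Recall = 3 and removes its equation (Recall := 2*Study + 2).
Stress = max(Study, Sleep) - 5  [with Study=-1, Sleep=6]  = 1
Focus = -2*Sleep + 5  [with Sleep=6]  = -7
Score = Stress + Study - 2*Sleep  [with Stress=1, Study=-1, Sleep=6]  = -12
Grade = 2*Score + Focus - 2*Recall  [with Score=-12, Focus=-7, Recall=3]  = -37

-37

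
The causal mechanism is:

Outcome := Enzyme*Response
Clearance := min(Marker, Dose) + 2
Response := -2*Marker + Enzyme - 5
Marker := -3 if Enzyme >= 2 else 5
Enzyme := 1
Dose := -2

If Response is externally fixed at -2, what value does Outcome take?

Under do(Response=-2), the mechanism Response := -2*Marker + Enzyme - 5 is discarded; Response is fixed at -2.
Outcome = Enzyme*Response  [with Enzyme=1, Response=-2]  = -2

-2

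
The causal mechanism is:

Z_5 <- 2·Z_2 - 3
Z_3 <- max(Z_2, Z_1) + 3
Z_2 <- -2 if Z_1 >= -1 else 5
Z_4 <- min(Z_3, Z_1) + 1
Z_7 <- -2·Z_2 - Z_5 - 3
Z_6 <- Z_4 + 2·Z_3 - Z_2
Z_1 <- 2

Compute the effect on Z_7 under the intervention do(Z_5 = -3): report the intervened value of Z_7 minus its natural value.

-4

Under do(Z_5=-3), the mechanism Z_5 <- 2·Z_2 - 3 is discarded; Z_5 is fixed at -3.
Z_2 = -2 if Z_1 >= -1 else 5  [with Z_1=2]  = -2
Z_7 = -2·Z_2 - Z_5 - 3  [with Z_2=-2, Z_5=-3]  = 4
Without intervention: Z_2 = -2 if Z_1 >= -1 else 5  [with Z_1=2]  = -2; Z_5 = 2·Z_2 - 3  [with Z_2=-2]  = -7; Z_7 = -2·Z_2 - Z_5 - 3  [with Z_2=-2, Z_5=-7]  = 8.
Change = 4 − 8 = -4.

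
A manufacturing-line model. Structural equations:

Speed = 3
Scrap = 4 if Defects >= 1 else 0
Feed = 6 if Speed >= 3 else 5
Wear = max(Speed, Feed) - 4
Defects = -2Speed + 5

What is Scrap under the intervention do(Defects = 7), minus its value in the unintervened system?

Intervening sets Defects = 7 and removes its equation (Defects = -2Speed + 5).
Scrap = 4 if Defects >= 1 else 0  [with Defects=7]  = 4
Without intervention: Defects = -2Speed + 5  [with Speed=3]  = -1; Scrap = 4 if Defects >= 1 else 0  [with Defects=-1]  = 0.
Change = 4 − 0 = 4.

4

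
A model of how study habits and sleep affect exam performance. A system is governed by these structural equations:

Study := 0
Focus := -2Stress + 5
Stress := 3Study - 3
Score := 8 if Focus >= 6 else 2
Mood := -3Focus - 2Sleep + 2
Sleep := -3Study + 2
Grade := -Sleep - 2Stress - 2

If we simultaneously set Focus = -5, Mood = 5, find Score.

2

Setting Focus = -5, Mood = 5 by intervention discards those variables' equations.
Score = 8 if Focus >= 6 else 2  [with Focus=-5]  = 2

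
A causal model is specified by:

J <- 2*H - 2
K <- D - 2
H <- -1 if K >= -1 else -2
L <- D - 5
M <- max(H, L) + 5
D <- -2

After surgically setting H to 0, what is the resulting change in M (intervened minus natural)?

Intervening sets H = 0 and removes its equation (H <- -1 if K >= -1 else -2).
L = D - 5  [with D=-2]  = -7
M = max(H, L) + 5  [with H=0, L=-7]  = 5
Without intervention: K = D - 2  [with D=-2]  = -4; L = D - 5  [with D=-2]  = -7; H = -1 if K >= -1 else -2  [with K=-4]  = -2; M = max(H, L) + 5  [with H=-2, L=-7]  = 3.
Change = 5 − 3 = 2.

2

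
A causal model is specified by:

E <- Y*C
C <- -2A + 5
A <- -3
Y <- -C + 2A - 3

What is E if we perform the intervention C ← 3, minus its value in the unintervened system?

184

Under do(C=3), the mechanism C <- -2A + 5 is discarded; C is fixed at 3.
Y = -C + 2A - 3  [with C=3, A=-3]  = -12
E = Y*C  [with Y=-12, C=3]  = -36
Without intervention: C = -2A + 5  [with A=-3]  = 11; Y = -C + 2A - 3  [with C=11, A=-3]  = -20; E = Y*C  [with Y=-20, C=11]  = -220.
Change = -36 − (-220) = 184.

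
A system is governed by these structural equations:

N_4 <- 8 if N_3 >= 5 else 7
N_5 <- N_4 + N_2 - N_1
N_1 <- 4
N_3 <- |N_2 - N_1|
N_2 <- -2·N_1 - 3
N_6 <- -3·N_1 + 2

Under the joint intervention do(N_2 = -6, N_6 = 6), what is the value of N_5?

-2

Setting N_2 = -6, N_6 = 6 by intervention discards those variables' equations.
N_3 = |N_2 - N_1|  [with N_2=-6, N_1=4]  = 10
N_4 = 8 if N_3 >= 5 else 7  [with N_3=10]  = 8
N_5 = N_4 + N_2 - N_1  [with N_4=8, N_2=-6, N_1=4]  = -2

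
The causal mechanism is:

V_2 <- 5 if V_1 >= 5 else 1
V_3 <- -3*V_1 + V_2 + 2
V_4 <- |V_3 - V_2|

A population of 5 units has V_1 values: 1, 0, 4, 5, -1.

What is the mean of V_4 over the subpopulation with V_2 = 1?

4.5

Conditioning on V_2=1 selects the 4 unit(s) with V_1 ∈ {1, 0, 4, -1}. Their V_4 values: 1, 2, 10, 5. Mean = 4.5.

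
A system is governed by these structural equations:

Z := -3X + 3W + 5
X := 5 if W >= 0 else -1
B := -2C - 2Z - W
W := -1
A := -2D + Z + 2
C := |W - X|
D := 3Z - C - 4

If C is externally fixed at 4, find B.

-17

The intervention breaks the incoming arrows to C: C := |W - X| no longer applies, and C = 4.
X = 5 if W >= 0 else -1  [with W=-1]  = -1
Z = -3X + 3W + 5  [with X=-1, W=-1]  = 5
B = -2C - 2Z - W  [with C=4, Z=5, W=-1]  = -17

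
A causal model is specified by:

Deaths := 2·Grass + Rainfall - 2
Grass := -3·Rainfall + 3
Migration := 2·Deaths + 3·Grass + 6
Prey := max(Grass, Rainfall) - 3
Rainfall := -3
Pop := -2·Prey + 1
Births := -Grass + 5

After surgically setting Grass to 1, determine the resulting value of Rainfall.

Under do(Grass=1), the mechanism Grass := -3·Rainfall + 3 is discarded; Grass is fixed at 1.
Rainfall is not downstream of the intervention, so its value is determined by the original equations.

-3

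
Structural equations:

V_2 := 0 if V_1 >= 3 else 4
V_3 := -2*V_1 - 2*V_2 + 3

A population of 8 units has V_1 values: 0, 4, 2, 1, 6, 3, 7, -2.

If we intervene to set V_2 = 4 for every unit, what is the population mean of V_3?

-10.25

do(V_2=4) breaks V_2's dependence on V_1. With V_2=4 fixed, V_3 across the units is -5, -13, -9, -7, -17, -11, -19, -1, mean -10.25.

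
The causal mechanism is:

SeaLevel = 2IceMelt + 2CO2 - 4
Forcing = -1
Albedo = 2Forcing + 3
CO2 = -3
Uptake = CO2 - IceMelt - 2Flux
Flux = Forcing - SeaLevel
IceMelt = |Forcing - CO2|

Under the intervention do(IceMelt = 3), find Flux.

The intervention breaks the incoming arrows to IceMelt: IceMelt = |Forcing - CO2| no longer applies, and IceMelt = 3.
SeaLevel = 2IceMelt + 2CO2 - 4  [with IceMelt=3, CO2=-3]  = -4
Flux = Forcing - SeaLevel  [with Forcing=-1, SeaLevel=-4]  = 3

3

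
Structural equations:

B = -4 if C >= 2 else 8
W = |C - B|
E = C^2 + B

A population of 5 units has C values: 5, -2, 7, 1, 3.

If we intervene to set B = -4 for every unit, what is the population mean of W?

6.8

do(B=-4) breaks B's dependence on C. With B=-4 fixed, W across the units is 9, 2, 11, 5, 7, mean 6.8.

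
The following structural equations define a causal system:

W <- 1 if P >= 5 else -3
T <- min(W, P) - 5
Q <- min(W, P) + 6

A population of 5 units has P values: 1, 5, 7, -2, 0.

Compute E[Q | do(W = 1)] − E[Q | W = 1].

-0.8

Under do(W=1), W's equation is replaced by W=1 for every unit. Per-unit Q: 7, 7, 7, 4, 6. Mean = 6.2.
E[Q|W=1] averages over only the 2 units with W=1 (P = 5, 7): Q = 7, 7, mean 7.
Difference = 6.2 − 7 = -0.8.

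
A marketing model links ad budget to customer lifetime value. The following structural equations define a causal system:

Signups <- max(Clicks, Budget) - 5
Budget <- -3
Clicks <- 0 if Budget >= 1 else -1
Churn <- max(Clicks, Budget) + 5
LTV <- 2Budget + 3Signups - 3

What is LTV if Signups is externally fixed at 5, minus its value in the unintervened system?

do(Signups=5) replaces the equation Signups <- max(Clicks, Budget) - 5 with the constant Signups = 5.
LTV = 2Budget + 3Signups - 3  [with Budget=-3, Signups=5]  = 6
Without intervention: Clicks = 0 if Budget >= 1 else -1  [with Budget=-3]  = -1; Signups = max(Clicks, Budget) - 5  [with Clicks=-1, Budget=-3]  = -6; LTV = 2Budget + 3Signups - 3  [with Budget=-3, Signups=-6]  = -27.
Change = 6 − (-27) = 33.

33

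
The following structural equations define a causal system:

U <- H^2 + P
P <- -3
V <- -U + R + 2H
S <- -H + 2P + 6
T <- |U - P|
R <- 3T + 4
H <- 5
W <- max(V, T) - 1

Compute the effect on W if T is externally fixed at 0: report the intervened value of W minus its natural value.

-67

do(T=0) replaces the equation T <- |U - P| with the constant T = 0.
U = H^2 + P  [with H=5, P=-3]  = 22
R = 3T + 4  [with T=0]  = 4
V = -U + R + 2H  [with U=22, R=4, H=5]  = -8
W = max(V, T) - 1  [with V=-8, T=0]  = -1
Without intervention: U = H^2 + P  [with H=5, P=-3]  = 22; T = |U - P|  [with U=22, P=-3]  = 25; R = 3T + 4  [with T=25]  = 79; V = -U + R + 2H  [with U=22, R=79, H=5]  = 67; W = max(V, T) - 1  [with V=67, T=25]  = 66.
Change = -1 − 66 = -67.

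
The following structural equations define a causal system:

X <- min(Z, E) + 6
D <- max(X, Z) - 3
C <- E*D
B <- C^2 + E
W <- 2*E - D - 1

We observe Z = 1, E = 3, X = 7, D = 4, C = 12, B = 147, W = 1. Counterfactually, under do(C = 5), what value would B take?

The intervention breaks the incoming arrows to C: C <- E*D no longer applies, and C = 5.
B = C^2 + E  [with C=5, E=3]  = 28

28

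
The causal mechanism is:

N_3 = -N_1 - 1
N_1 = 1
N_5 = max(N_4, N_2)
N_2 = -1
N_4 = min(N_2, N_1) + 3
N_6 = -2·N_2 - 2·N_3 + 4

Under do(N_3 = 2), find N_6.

The intervention breaks the incoming arrows to N_3: N_3 = -N_1 - 1 no longer applies, and N_3 = 2.
N_6 = -2·N_2 - 2·N_3 + 4  [with N_2=-1, N_3=2]  = 2

2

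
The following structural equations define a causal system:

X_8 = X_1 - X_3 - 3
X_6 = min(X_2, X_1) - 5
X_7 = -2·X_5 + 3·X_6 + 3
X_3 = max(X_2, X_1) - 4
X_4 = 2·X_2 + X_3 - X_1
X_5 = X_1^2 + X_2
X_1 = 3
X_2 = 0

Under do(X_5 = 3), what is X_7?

Under do(X_5=3), the mechanism X_5 = X_1^2 + X_2 is discarded; X_5 is fixed at 3.
X_6 = min(X_2, X_1) - 5  [with X_2=0, X_1=3]  = -5
X_7 = -2·X_5 + 3·X_6 + 3  [with X_5=3, X_6=-5]  = -18

-18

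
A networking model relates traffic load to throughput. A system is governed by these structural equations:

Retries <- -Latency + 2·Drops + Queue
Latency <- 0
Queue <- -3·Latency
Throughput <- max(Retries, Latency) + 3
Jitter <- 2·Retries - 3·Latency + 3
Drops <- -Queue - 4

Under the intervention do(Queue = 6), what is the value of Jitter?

-25

do(Queue=6) replaces the equation Queue <- -3·Latency with the constant Queue = 6.
Drops = -Queue - 4  [with Queue=6]  = -10
Retries = -Latency + 2·Drops + Queue  [with Latency=0, Drops=-10, Queue=6]  = -14
Jitter = 2·Retries - 3·Latency + 3  [with Retries=-14, Latency=0]  = -25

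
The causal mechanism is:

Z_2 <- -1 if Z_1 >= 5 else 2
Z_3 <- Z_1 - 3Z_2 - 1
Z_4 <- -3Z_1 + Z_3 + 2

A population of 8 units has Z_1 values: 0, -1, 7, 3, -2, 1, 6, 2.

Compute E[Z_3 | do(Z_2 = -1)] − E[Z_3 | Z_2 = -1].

-4.5

Under do(Z_2=-1), Z_2's equation is replaced by Z_2=-1 for every unit. Per-unit Z_3: 2, 1, 9, 5, 0, 3, 8, 4. Mean = 4.
E[Z_3|Z_2=-1] averages over only the 2 units with Z_2=-1 (Z_1 = 7, 6): Z_3 = 9, 8, mean 8.5.
Difference = 4 − 8.5 = -4.5.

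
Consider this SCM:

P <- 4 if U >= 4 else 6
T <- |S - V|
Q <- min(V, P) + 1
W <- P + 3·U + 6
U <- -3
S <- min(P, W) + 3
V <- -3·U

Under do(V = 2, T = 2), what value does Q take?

Under do(V = 2, T = 2), each intervened variable's structural equation is replaced by its fixed value.
P = 4 if U >= 4 else 6  [with U=-3]  = 6
Q = min(V, P) + 1  [with V=2, P=6]  = 3

3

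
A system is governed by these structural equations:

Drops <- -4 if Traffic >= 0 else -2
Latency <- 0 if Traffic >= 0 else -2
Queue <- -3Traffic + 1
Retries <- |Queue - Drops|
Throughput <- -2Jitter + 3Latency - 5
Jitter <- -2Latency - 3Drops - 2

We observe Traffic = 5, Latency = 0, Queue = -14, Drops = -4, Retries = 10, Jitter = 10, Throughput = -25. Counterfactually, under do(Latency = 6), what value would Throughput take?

17

Under do(Latency=6), the mechanism Latency <- 0 if Traffic >= 0 else -2 is discarded; Latency is fixed at 6.
Drops = -4 if Traffic >= 0 else -2  [with Traffic=5]  = -4
Jitter = -2Latency - 3Drops - 2  [with Latency=6, Drops=-4]  = -2
Throughput = -2Jitter + 3Latency - 5  [with Jitter=-2, Latency=6]  = 17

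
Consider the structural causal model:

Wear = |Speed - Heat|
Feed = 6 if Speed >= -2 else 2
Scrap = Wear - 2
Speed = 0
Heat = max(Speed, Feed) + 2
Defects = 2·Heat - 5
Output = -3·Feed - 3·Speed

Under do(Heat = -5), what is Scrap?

3

The intervention breaks the incoming arrows to Heat: Heat = max(Speed, Feed) + 2 no longer applies, and Heat = -5.
Wear = |Speed - Heat|  [with Speed=0, Heat=-5]  = 5
Scrap = Wear - 2  [with Wear=5]  = 3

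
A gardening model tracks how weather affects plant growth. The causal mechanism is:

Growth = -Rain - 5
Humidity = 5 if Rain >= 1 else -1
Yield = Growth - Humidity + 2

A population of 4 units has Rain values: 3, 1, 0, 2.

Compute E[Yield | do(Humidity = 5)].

-9.5

The intervention sets Humidity=5 in all 4 units regardless of Rain. Recomputing Yield per unit gives -11, -9, -8, -10; average -9.5.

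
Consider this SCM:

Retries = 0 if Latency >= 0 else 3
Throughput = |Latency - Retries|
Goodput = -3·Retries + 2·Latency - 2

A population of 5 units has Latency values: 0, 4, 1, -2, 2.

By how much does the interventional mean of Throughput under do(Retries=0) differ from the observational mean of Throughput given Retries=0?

0.05

Under do(Retries=0), Retries's equation is replaced by Retries=0 for every unit. Per-unit Throughput: 0, 4, 1, 2, 2. Mean = 1.8.
Conditioning on Retries=0 selects the 4 unit(s) with Latency ∈ {0, 4, 1, 2}. Their Throughput values: 0, 4, 1, 2. Mean = 1.75.
Difference = 1.8 − 1.75 = 0.05.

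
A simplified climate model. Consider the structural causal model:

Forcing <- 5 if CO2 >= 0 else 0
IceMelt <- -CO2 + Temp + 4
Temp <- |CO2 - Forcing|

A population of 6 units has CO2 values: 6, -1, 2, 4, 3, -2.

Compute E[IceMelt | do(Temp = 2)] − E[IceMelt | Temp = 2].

Every unit gets Temp=2 under the intervention. IceMelt values become 0, 7, 4, 2, 3, 8; E[IceMelt|do(Temp=2)] = 4.
E[IceMelt|Temp=2] averages over only the 2 units with Temp=2 (CO2 = 3, -2): IceMelt = 3, 8, mean 5.5.
Difference = 4 − 5.5 = -1.5.

-1.5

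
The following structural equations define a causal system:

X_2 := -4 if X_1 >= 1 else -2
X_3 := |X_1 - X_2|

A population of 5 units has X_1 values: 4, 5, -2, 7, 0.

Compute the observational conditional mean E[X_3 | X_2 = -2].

1

Conditioning on X_2=-2 selects the 2 unit(s) with X_1 ∈ {-2, 0}. Their X_3 values: 0, 2. Mean = 1.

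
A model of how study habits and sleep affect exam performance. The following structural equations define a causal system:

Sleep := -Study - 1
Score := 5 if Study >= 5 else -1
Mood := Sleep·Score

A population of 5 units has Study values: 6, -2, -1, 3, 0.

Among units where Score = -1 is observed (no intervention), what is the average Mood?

1

E[Mood|Score=-1] averages over only the 4 units with Score=-1 (Study = -2, -1, 3, 0): Mood = -1, 0, 4, 1, mean 1.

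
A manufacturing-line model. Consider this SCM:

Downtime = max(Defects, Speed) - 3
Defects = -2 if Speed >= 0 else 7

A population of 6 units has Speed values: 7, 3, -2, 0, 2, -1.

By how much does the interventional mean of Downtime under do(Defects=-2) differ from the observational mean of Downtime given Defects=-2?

The intervention sets Defects=-2 in all 6 units regardless of Speed. Recomputing Downtime per unit gives 4, 0, -5, -3, -1, -4; average -1.5.
Observing Defects=-2 restricts to units where Defects's equation naturally yields -2: Speed ∈ {7, 3, 0, 2}. In that subpopulation Downtime = 4, 0, -3, -1, mean 0.
Difference = -1.5 − 0 = -1.5.

-1.5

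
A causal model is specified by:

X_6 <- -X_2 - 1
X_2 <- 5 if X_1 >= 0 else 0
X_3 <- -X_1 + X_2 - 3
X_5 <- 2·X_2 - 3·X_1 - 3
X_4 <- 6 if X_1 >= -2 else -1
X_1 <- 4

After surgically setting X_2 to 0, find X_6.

-1

Under do(X_2=0), the mechanism X_2 <- 5 if X_1 >= 0 else 0 is discarded; X_2 is fixed at 0.
X_6 = -X_2 - 1  [with X_2=0]  = -1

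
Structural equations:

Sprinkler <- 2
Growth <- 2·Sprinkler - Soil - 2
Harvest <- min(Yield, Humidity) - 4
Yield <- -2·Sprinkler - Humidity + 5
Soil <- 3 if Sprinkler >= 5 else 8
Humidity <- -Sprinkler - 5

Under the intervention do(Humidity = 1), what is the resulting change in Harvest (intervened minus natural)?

7

Under do(Humidity=1), the mechanism Humidity <- -Sprinkler - 5 is discarded; Humidity is fixed at 1.
Yield = -2·Sprinkler - Humidity + 5  [with Sprinkler=2, Humidity=1]  = 0
Harvest = min(Yield, Humidity) - 4  [with Yield=0, Humidity=1]  = -4
Without intervention: Humidity = -Sprinkler - 5  [with Sprinkler=2]  = -7; Yield = -2·Sprinkler - Humidity + 5  [with Sprinkler=2, Humidity=-7]  = 8; Harvest = min(Yield, Humidity) - 4  [with Yield=8, Humidity=-7]  = -11.
Change = -4 − (-11) = 7.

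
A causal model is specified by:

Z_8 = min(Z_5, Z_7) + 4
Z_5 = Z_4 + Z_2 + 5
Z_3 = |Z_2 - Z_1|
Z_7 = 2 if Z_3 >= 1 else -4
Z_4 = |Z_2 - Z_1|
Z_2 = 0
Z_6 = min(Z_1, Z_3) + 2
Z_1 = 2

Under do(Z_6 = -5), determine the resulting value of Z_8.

Intervening sets Z_6 = -5 and removes its equation (Z_6 = min(Z_1, Z_3) + 2).
Z_8 is not downstream of the intervention, so its value is determined by the original equations.
Z_3 = |Z_2 - Z_1|  [with Z_2=0, Z_1=2]  = 2
Z_4 = |Z_2 - Z_1|  [with Z_2=0, Z_1=2]  = 2
Z_5 = Z_4 + Z_2 + 5  [with Z_4=2, Z_2=0]  = 7
Z_7 = 2 if Z_3 >= 1 else -4  [with Z_3=2]  = 2
Z_8 = min(Z_5, Z_7) + 4  [with Z_5=7, Z_7=2]  = 6

6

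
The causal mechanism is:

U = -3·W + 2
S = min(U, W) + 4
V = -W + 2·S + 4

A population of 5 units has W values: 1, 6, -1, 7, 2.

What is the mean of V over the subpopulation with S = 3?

10

Conditioning on S=3 selects the 2 unit(s) with W ∈ {1, -1}. Their V values: 9, 11. Mean = 10.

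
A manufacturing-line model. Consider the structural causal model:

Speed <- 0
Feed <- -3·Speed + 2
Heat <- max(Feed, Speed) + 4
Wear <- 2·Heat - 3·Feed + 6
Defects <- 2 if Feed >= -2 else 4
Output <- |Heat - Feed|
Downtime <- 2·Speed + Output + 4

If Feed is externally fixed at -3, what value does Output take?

7

Under do(Feed=-3), the mechanism Feed <- -3·Speed + 2 is discarded; Feed is fixed at -3.
Heat = max(Feed, Speed) + 4  [with Feed=-3, Speed=0]  = 4
Output = |Heat - Feed|  [with Heat=4, Feed=-3]  = 7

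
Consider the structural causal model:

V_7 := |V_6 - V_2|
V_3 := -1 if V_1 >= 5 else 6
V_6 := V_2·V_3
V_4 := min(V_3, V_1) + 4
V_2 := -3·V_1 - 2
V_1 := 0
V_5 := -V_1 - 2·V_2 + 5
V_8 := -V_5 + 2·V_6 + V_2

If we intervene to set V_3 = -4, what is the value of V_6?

8

The intervention breaks the incoming arrows to V_3: V_3 := -1 if V_1 >= 5 else 6 no longer applies, and V_3 = -4.
V_2 = -3·V_1 - 2  [with V_1=0]  = -2
V_6 = V_2·V_3  [with V_2=-2, V_3=-4]  = 8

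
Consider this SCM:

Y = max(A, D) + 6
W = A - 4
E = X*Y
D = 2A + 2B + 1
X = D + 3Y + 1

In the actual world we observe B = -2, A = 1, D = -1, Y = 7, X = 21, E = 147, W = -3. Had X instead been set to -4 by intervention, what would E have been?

-28

The intervention breaks the incoming arrows to X: X = D + 3Y + 1 no longer applies, and X = -4.
D = 2A + 2B + 1  [with A=1, B=-2]  = -1
Y = max(A, D) + 6  [with A=1, D=-1]  = 7
E = X*Y  [with X=-4, Y=7]  = -28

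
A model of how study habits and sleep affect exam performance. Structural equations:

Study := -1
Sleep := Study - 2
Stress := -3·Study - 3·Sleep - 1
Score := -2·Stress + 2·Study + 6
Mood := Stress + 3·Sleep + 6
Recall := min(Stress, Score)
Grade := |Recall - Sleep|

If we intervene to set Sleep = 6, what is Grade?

22

Under do(Sleep=6), the mechanism Sleep := Study - 2 is discarded; Sleep is fixed at 6.
Stress = -3·Study - 3·Sleep - 1  [with Study=-1, Sleep=6]  = -16
Score = -2·Stress + 2·Study + 6  [with Stress=-16, Study=-1]  = 36
Recall = min(Stress, Score)  [with Stress=-16, Score=36]  = -16
Grade = |Recall - Sleep|  [with Recall=-16, Sleep=6]  = 22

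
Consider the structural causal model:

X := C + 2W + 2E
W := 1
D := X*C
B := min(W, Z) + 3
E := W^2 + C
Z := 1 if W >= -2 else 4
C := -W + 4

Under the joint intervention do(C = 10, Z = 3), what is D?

340

The joint intervention fixes C = 10, Z = 3, removing each variable's own equation.
E = W^2 + C  [with W=1, C=10]  = 11
X = C + 2W + 2E  [with C=10, W=1, E=11]  = 34
D = X*C  [with X=34, C=10]  = 340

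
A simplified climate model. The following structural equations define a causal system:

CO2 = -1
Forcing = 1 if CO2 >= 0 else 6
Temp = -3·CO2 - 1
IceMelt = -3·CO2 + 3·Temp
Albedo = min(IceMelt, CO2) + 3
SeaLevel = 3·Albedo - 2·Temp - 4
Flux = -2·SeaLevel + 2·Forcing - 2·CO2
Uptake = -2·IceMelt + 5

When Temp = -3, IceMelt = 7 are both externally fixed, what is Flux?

Under do(Temp = -3, IceMelt = 7), each intervened variable's structural equation is replaced by its fixed value.
Forcing = 1 if CO2 >= 0 else 6  [with CO2=-1]  = 6
Albedo = min(IceMelt, CO2) + 3  [with IceMelt=7, CO2=-1]  = 2
SeaLevel = 3·Albedo - 2·Temp - 4  [with Albedo=2, Temp=-3]  = 8
Flux = -2·SeaLevel + 2·Forcing - 2·CO2  [with SeaLevel=8, Forcing=6, CO2=-1]  = -2

-2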